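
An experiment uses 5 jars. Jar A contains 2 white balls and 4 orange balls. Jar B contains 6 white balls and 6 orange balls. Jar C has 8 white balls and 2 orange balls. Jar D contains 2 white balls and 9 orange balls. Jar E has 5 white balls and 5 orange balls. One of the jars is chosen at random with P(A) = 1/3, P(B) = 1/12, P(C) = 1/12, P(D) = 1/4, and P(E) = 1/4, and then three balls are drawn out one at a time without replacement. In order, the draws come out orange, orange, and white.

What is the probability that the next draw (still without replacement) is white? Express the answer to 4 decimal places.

Compute the likelihood of the observed sequence for each case: P(data | jar A) = (4/6)(3/5)(2/4) = 0.2; P(data | jar B) = (6/12)(5/11)(6/10) = 0.13636; P(data | jar C) = (2/10)(1/9)(8/8) = 0.022222; P(data | jar D) = (9/11)(8/10)(2/9) = 0.14545; P(data | jar E) = (5/10)(4/9)(5/8) = 0.13889.
Multiplying each by its prior: 1/3 · 0.2 = 0.066667, 1/12 · 0.13636 = 0.011364, 1/12 · 0.022222 = 0.0018519, 1/4 · 0.14545 = 0.036364, 1/4 · 0.13889 = 0.034722; with total 0.15097.
Dividing through by the total gives posterior P(jar A | data) = 0.44159, P(jar B | data) = 0.075272, P(jar C | data) = 0.012267, P(jar D | data) = 0.24087, P(jar E | data) = 0.23.
Averaging over the posterior, P(white next | data) = (1/3)(0.44159) + (5/9)(0.075272) + (1)(0.012267) + (1/8)(0.24087) + (4/7)(0.23) = 0.36282.

0.3628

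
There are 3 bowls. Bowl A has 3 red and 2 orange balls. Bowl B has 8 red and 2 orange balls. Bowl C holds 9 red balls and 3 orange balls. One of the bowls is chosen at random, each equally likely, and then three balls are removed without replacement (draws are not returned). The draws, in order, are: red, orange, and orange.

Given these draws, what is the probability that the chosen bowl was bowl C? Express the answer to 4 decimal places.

0.2508

Under each hypothesis, the probability of the observed sequence is: P(data | bowl A) = (3/5)(2/4)(1/3) = 0.1; P(data | bowl B) = (8/10)(2/9)(1/8) = 0.022222; P(data | bowl C) = (9/12)(3/11)(2/10) = 0.040909.
The prior-weighted likelihoods are 1/3 · 0.1 = 0.033333, 1/3 · 0.022222 = 0.0074074, 1/3 · 0.040909 = 0.013636; summing to 0.054377.
By Bayes' rule, P(bowl C | data) = (0.013636) / (0.054377) = 0.25077.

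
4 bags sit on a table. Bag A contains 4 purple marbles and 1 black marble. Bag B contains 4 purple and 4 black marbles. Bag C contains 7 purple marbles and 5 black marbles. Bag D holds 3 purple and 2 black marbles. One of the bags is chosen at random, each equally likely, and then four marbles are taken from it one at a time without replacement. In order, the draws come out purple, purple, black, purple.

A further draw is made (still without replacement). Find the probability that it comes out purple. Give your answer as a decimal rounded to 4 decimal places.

For each hypothesis, P(data | H) works out to: P(data | bag A) = (4/5)(3/4)(1/3)(2/2) = 0.2; P(data | bag B) = (4/8)(3/7)(4/6)(2/5) = 0.057143; P(data | bag C) = (7/12)(6/11)(5/10)(5/9) = 0.088384; P(data | bag D) = (3/5)(2/4)(2/3)(1/2) = 0.1.
Weighting by the prior gives 1/4 · 0.2 = 0.05, 1/4 · 0.057143 = 0.014286, 1/4 · 0.088384 = 0.022096, 1/4 · 0.1 = 0.025; these sum to 0.11138.
Normalising, the posterior is P(bag A | data) = 0.44891, P(bag B | data) = 0.12826, P(bag C | data) = 0.19838, P(bag D | data) = 0.22445.
Averaging over the posterior, P(purple next | data) = (1)(0.44891) + (1/4)(0.12826) + (1/2)(0.19838) + (0)(0.22445) = 0.58016.

0.5802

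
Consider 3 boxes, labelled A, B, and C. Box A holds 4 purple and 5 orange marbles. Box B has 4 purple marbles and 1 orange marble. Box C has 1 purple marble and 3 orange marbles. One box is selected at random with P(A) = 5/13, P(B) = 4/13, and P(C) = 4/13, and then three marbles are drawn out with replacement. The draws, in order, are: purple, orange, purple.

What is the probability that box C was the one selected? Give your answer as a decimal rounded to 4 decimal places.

0.1502

The likelihood of the observed sequence under each hypothesis: P(data | box A) = (4/9)(5/9)(4/9) = 0.10974; P(data | box B) = (4/5)(1/5)(4/5) = 0.128; P(data | box C) = (1/4)(3/4)(1/4) = 0.046875.
Weighting by the prior gives 5/13 · 0.10974 = 0.042207, 4/13 · 0.128 = 0.039385, 4/13 · 0.046875 = 0.014423; these sum to 0.096015.
So P(box C | data) = (0.014423) / (0.096015) = 0.15022.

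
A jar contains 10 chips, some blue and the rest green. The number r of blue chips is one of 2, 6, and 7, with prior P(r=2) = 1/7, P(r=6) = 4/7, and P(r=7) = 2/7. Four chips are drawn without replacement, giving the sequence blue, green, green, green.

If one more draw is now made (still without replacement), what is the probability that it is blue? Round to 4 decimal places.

For each hypothesis, P(data | H) works out to: P(data | r = 2) = (2/10)(8/9)(7/8)(6/7) = 2/15; P(data | r = 6) = (6/10)(4/9)(3/8)(2/7) = 1/35; P(data | r = 7) = (7/10)(3/9)(2/8)(1/7) = 1/120.
Multiplying each by its prior: 1/7 · 2/15 = 2/105, 4/7 · 1/35 = 4/245, 2/7 · 1/120 = 1/420; these sum to 37/980.
Normalising, the posterior is P(r = 2 | data) = 56/111, P(r = 6 | data) = 16/37, P(r = 7 | data) = 7/111.
So P(blue next | data) = Σ P(blue next | H) P(H | data) = (1/6)(56/111) + (5/6)(16/37) + (1)(7/111) = 169/333.

0.5075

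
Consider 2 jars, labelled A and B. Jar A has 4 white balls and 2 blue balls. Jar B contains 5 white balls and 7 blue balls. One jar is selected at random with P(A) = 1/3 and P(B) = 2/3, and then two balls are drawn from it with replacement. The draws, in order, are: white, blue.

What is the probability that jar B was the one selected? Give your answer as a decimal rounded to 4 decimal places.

For each hypothesis, P(data | H) works out to: P(data | jar A) = (4/6)(2/6) = 2/9; P(data | jar B) = (5/12)(7/12) = 35/144.
Multiplying each by its prior: 1/3 · 2/9 = 2/27, 2/3 · 35/144 = 35/216; summing to 17/72.
Therefore the posterior P(jar B | data) = (35/216) / (17/72) = 35/51.

0.6863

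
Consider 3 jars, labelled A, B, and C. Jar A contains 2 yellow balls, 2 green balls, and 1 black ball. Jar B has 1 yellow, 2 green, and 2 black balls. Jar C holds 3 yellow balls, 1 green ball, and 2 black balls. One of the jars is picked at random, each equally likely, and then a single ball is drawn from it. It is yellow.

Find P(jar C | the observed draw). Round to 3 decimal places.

0.455

For each hypothesis, P(data | H) works out to: P(data | jar A) = (2/5) = 2/5; P(data | jar B) = (1/5) = 1/5; P(data | jar C) = (3/6) = 1/2.
Multiplying each by its prior: 1/3 · 2/5 = 2/15, 1/3 · 1/5 = 1/15, 1/3 · 1/2 = 1/6; with total 11/30.
By Bayes' rule, P(jar C | data) = (1/6) / (11/30) = 5/11.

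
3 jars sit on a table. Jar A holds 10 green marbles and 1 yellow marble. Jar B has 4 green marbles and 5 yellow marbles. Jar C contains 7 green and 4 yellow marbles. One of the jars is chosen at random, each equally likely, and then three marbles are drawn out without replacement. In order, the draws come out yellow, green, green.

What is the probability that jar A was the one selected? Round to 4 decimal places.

For each hypothesis, P(data | H) works out to: P(data | jar A) = (1/11)(10/10)(9/9) = 0.090909; P(data | jar B) = (5/9)(4/8)(3/7) = 0.11905; P(data | jar C) = (4/11)(7/10)(6/9) = 0.1697.
Multiplying each by its prior: 1/3 · 0.090909 = 0.030303, 1/3 · 0.11905 = 0.039683, 1/3 · 0.1697 = 0.056566; these sum to 0.12655.
By Bayes' rule, P(jar A | data) = (0.030303) / (0.12655) = 0.23945.

0.2395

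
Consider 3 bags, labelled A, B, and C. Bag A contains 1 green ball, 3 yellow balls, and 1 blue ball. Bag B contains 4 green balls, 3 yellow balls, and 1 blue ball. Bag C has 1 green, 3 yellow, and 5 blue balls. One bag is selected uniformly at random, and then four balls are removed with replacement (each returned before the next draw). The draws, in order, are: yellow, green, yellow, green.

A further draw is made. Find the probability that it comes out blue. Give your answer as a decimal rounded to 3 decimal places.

For each hypothesis, P(data | H) works out to: P(data | bag A) = (3/5)(1/5)(3/5)(1/5) = 0.0144; P(data | bag B) = (3/8)(4/8)(3/8)(4/8) = 0.035156; P(data | bag C) = (3/9)(1/9)(3/9)(1/9) = 0.0013717.
Weighting by the prior gives 1/3 · 0.0144 = 0.0048, 1/3 · 0.035156 = 0.011719, 1/3 · 0.0013717 = 0.00045725; with total 0.016976.
The posterior is then P(bag A | data) = 0.28275, P(bag B | data) = 0.69031, P(bag C | data) = 0.026935.
The predictive probability is P(blue next | data) = (1/5)(0.28275) + (1/8)(0.69031) + (5/9)(0.026935) = 0.1578.

0.158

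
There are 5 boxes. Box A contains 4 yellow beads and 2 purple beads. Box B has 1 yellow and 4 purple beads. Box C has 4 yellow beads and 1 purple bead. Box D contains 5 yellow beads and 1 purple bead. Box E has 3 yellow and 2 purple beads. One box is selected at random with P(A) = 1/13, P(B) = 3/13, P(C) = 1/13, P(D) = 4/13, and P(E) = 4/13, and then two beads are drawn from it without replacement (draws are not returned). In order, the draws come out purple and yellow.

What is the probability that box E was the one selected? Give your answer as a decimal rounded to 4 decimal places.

Compute the likelihood of the observed sequence for each case: P(data | box A) = (2/6)(4/5) = 4/15; P(data | box B) = (4/5)(1/4) = 1/5; P(data | box C) = (1/5)(4/4) = 1/5; P(data | box D) = (1/6)(5/5) = 1/6; P(data | box E) = (2/5)(3/4) = 3/10.
Multiplying each by its prior: 1/13 · 4/15 = 4/195, 3/13 · 1/5 = 3/65, 1/13 · 1/5 = 1/65, 4/13 · 1/6 = 2/39, 4/13 · 3/10 = 6/65; with total 44/195.
Hence P(box E | data) = (6/65) / (44/195) = 9/22.

0.4091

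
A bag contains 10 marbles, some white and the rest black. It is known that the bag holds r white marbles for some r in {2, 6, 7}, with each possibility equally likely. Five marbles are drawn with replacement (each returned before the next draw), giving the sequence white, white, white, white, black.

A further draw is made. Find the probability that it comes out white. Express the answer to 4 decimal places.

The likelihood of the observed sequence under each hypothesis: P(data | r = 2) = (2/10)(2/10)(2/10)(2/10)(8/10) = 0.00128; P(data | r = 6) = (6/10)(6/10)(6/10)(6/10)(4/10) = 0.05184; P(data | r = 7) = (7/10)(7/10)(7/10)(7/10)(3/10) = 0.07203.
Weighting by the prior gives 1/3 · 0.00128 = 0.00042667, 1/3 · 0.05184 = 0.01728, 1/3 · 0.07203 = 0.02401; with total 0.041717.
Dividing through by the total gives posterior P(r = 2 | data) = 0.010228, P(r = 6 | data) = 0.41422, P(r = 7 | data) = 0.57555.
The predictive probability is P(white next | data) = (1/5)(0.010228) + (3/5)(0.41422) + (7/10)(0.57555) = 0.65346.

0.6535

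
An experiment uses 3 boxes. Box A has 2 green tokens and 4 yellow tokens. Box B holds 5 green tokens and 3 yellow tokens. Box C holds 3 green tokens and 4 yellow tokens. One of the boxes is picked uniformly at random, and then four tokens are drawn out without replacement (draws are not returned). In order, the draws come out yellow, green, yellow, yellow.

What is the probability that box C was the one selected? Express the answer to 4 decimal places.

For each hypothesis, P(data | H) works out to: P(data | box A) = (4/6)(2/5)(3/4)(2/3) = 0.13333; P(data | box B) = (3/8)(5/7)(2/6)(1/5) = 0.017857; P(data | box C) = (4/7)(3/6)(3/5)(2/4) = 0.085714.
Weighting by the prior gives 1/3 · 0.13333 = 0.044444, 1/3 · 0.017857 = 0.0059524, 1/3 · 0.085714 = 0.028571; these sum to 0.078968.
Therefore the posterior P(box C | data) = (0.028571) / (0.078968) = 0.36181.

0.3618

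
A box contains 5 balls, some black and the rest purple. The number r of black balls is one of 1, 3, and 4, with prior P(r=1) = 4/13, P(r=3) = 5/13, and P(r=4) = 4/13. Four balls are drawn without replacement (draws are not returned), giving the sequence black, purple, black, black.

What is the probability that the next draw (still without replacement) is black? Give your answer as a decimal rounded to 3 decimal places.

The likelihood of the observed sequence under each hypothesis: P(data | r = 1) = (1/5)(4/4)(0/3) = 0; P(data | r = 3) = (3/5)(2/4)(2/3)(1/2) = 1/10; P(data | r = 4) = (4/5)(1/4)(3/3)(2/2) = 1/5.
The prior-weighted likelihoods are 4/13 · 0 = 0, 5/13 · 1/10 = 1/26, 4/13 · 1/5 = 4/65; these sum to 1/10.
The posterior is then P(r = 1 | data) = 0, P(r = 3 | data) = 5/13, P(r = 4 | data) = 8/13.
Averaging over the posterior, P(black next | data) = (0)(5/13) + (1)(8/13) = 8/13.

0.615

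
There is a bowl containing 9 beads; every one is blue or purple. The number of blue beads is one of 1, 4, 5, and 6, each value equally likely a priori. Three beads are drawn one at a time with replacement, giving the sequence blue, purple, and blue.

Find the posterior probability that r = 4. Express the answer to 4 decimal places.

0.2703

Compute the likelihood of the observed sequence for each case: P(data | r = 1) = (1/9)(8/9)(1/9) = 8/729; P(data | r = 4) = (4/9)(5/9)(4/9) = 80/729; P(data | r = 5) = (5/9)(4/9)(5/9) = 100/729; P(data | r = 6) = (6/9)(3/9)(6/9) = 4/27.
Weighting by the prior gives 1/4 · 8/729 = 2/729, 1/4 · 80/729 = 20/729, 1/4 · 100/729 = 25/729, 1/4 · 4/27 = 1/27; these sum to 74/729.
So P(r = 4 | data) = (20/729) / (74/729) = 10/37.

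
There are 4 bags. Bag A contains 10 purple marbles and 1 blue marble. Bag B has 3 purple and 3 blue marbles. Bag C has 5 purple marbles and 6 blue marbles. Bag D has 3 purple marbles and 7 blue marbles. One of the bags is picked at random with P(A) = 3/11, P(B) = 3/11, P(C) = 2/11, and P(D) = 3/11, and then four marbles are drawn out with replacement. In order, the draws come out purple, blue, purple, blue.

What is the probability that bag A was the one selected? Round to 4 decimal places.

0.0442

The likelihood of the observed sequence under each hypothesis: P(data | bag A) = (10/11)(1/11)(10/11)(1/11) = 0.0068301; P(data | bag B) = (3/6)(3/6)(3/6)(3/6) = 0.0625; P(data | bag C) = (5/11)(6/11)(5/11)(6/11) = 0.061471; P(data | bag D) = (3/10)(7/10)(3/10)(7/10) = 0.0441.
The prior-weighted likelihoods are 3/11 · 0.0068301 = 0.0018628, 3/11 · 0.0625 = 0.017045, 2/11 · 0.061471 = 0.011177, 3/11 · 0.0441 = 0.012027; these sum to 0.042112.
By Bayes' rule, P(bag A | data) = (0.0018628) / (0.042112) = 0.044233.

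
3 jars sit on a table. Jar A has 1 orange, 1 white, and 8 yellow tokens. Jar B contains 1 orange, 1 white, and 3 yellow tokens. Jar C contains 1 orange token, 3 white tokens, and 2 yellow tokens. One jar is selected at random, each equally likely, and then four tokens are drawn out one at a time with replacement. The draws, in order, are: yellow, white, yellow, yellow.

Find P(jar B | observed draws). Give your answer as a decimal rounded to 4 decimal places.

0.3826

Compute the likelihood of the observed sequence for each case: P(data | jar A) = (8/10)(1/10)(8/10)(8/10) = 0.0512; P(data | jar B) = (3/5)(1/5)(3/5)(3/5) = 0.0432; P(data | jar C) = (2/6)(3/6)(2/6)(2/6) = 0.018519.
The prior-weighted likelihoods are 1/3 · 0.0512 = 0.017067, 1/3 · 0.0432 = 0.0144, 1/3 · 0.018519 = 0.0061728; these sum to 0.03764.
Therefore the posterior P(jar B | data) = (0.0144) / (0.03764) = 0.38258.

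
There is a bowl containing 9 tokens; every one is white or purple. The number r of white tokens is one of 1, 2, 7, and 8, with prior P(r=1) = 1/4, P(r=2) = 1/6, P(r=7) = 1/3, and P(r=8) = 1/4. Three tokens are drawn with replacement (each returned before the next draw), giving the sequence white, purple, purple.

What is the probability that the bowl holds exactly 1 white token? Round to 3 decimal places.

Under each hypothesis, the probability of the observed sequence is: P(data | r = 1) = (1/9)(8/9)(8/9) = 0.087791; P(data | r = 2) = (2/9)(7/9)(7/9) = 0.13443; P(data | r = 7) = (7/9)(2/9)(2/9) = 0.038409; P(data | r = 8) = (8/9)(1/9)(1/9) = 0.010974.
Multiplying each by its prior: 1/4 · 0.087791 = 0.021948, 1/6 · 0.13443 = 0.022405, 1/3 · 0.038409 = 0.012803, 1/4 · 0.010974 = 0.0027435; with total 0.059899.
Therefore the posterior P(r = 1 | data) = (0.021948) / (0.059899) = 0.36641.

0.366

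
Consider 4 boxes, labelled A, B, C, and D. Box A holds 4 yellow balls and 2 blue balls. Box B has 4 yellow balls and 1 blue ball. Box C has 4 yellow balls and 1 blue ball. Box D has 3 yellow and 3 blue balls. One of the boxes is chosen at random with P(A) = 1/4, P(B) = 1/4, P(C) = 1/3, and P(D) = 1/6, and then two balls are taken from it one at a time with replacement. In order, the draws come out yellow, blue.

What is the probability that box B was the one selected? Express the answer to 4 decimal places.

0.2099

Under each hypothesis, the probability of the observed sequence is: P(data | box A) = (4/6)(2/6) = 0.22222; P(data | box B) = (4/5)(1/5) = 0.16; P(data | box C) = (4/5)(1/5) = 0.16; P(data | box D) = (3/6)(3/6) = 0.25.
The prior-weighted likelihoods are 1/4 · 0.22222 = 0.055556, 1/4 · 0.16 = 0.04, 1/3 · 0.16 = 0.053333, 1/6 · 0.25 = 0.041667; summing to 0.19056.
By Bayes' rule, P(box B | data) = (0.04) / (0.19056) = 0.20991.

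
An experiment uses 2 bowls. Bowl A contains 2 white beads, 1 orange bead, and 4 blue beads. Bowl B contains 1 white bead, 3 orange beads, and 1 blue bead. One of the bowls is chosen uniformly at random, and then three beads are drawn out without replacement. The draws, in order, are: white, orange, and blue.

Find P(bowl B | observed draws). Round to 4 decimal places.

Compute the likelihood of the observed sequence for each case: P(data | bowl A) = (2/7)(1/6)(4/5) = 4/105; P(data | bowl B) = (1/5)(3/4)(1/3) = 1/20.
The prior-weighted likelihoods are 1/2 · 4/105 = 2/105, 1/2 · 1/20 = 1/40; summing to 37/840.
So P(bowl B | data) = (1/40) / (37/840) = 21/37.

0.5676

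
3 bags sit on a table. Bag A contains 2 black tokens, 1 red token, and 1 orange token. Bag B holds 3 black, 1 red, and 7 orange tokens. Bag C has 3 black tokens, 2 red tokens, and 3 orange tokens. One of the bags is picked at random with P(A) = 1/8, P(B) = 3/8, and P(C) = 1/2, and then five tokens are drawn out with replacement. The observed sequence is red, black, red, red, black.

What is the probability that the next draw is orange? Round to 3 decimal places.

For each hypothesis, P(data | H) works out to: P(data | bag A) = (1/4)(2/4)(1/4)(1/4)(2/4) = 0.0039062; P(data | bag B) = (1/11)(3/11)(1/11)(1/11)(3/11) = 5.5883e-05; P(data | bag C) = (2/8)(3/8)(2/8)(2/8)(3/8) = 0.0021973.
Weighting by the prior gives 1/8 · 0.0039062 = 0.00048828, 3/8 · 5.5883e-05 = 2.0956e-05, 1/2 · 0.0021973 = 0.0010986; these sum to 0.0016079.
The posterior is then P(bag A | data) = 0.30368, P(bag B | data) = 0.013033, P(bag C | data) = 0.68328.
So P(orange next | data) = Σ P(orange next | H) P(H | data) = (1/4)(0.30368) + (7/11)(0.013033) + (3/8)(0.68328) = 0.34045.

0.340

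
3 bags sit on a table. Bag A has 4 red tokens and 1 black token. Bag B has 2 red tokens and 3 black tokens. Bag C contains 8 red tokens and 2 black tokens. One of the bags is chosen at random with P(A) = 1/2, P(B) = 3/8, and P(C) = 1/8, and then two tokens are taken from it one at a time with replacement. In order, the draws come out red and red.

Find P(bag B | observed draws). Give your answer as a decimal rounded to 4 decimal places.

0.1304

The likelihood of the observed sequence under each hypothesis: P(data | bag A) = (4/5)(4/5) = 16/25; P(data | bag B) = (2/5)(2/5) = 4/25; P(data | bag C) = (8/10)(8/10) = 16/25.
Weighting by the prior gives 1/2 · 16/25 = 8/25, 3/8 · 4/25 = 3/50, 1/8 · 16/25 = 2/25; summing to 23/50.
So P(bag B | data) = (3/50) / (23/50) = 3/23.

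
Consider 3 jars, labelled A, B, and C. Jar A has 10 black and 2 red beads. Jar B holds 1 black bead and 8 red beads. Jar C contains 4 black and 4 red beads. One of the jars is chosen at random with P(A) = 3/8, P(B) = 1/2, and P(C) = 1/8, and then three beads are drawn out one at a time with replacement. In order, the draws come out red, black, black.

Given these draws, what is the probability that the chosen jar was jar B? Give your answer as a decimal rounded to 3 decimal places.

For each hypothesis, P(data | H) works out to: P(data | jar A) = (2/12)(10/12)(10/12) = 0.11574; P(data | jar B) = (8/9)(1/9)(1/9) = 0.010974; P(data | jar C) = (4/8)(4/8)(4/8) = 0.125.
The prior-weighted likelihoods are 3/8 · 0.11574 = 0.043403, 1/2 · 0.010974 = 0.005487, 1/8 · 0.125 = 0.015625; with total 0.064515.
By Bayes' rule, P(jar B | data) = (0.005487) / (0.064515) = 0.08505.

0.085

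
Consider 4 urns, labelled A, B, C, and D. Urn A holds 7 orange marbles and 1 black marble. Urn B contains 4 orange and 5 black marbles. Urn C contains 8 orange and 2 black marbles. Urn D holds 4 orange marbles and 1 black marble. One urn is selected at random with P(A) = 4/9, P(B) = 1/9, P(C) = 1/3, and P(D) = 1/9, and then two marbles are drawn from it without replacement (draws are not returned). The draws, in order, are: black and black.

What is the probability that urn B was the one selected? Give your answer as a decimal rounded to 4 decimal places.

The likelihood of the observed sequence under each hypothesis: P(data | urn A) = (1/8)(0/7) = 0; P(data | urn B) = (5/9)(4/8) = 5/18; P(data | urn C) = (2/10)(1/9) = 1/45; P(data | urn D) = (1/5)(0/4) = 0.
The prior-weighted likelihoods are 4/9 · 0 = 0, 1/9 · 5/18 = 5/162, 1/3 · 1/45 = 1/135, 1/9 · 0 = 0; these sum to 31/810.
So P(urn B | data) = (5/162) / (31/810) = 25/31.

0.8065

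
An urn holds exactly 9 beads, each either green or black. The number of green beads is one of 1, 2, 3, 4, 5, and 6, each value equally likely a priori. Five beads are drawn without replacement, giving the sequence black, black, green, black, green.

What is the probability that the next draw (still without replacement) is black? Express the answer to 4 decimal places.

0.5714

Compute the likelihood of the observed sequence for each case: P(data | r = 1) = (8/9)(7/8)(1/7)(6/6)(0/5) = 0; P(data | r = 2) = (7/9)(6/8)(2/7)(5/6)(1/5) = 1/36; P(data | r = 3) = (6/9)(5/8)(3/7)(4/6)(2/5) = 1/21; P(data | r = 4) = (5/9)(4/8)(4/7)(3/6)(3/5) = 1/21; P(data | r = 5) = (4/9)(3/8)(5/7)(2/6)(4/5) = 2/63; P(data | r = 6) = (3/9)(2/8)(6/7)(1/6)(5/5) = 1/84.
The prior-weighted likelihoods are 1/6 · 0 = 0, 1/6 · 1/36 = 1/216, 1/6 · 1/21 = 1/126, 1/6 · 1/21 = 1/126, 1/6 · 2/63 = 1/189, 1/6 · 1/84 = 1/504; these sum to 1/36.
Dividing through by the total gives posterior P(r = 1 | data) = 0, P(r = 2 | data) = 1/6, P(r = 3 | data) = 2/7, P(r = 4 | data) = 2/7, P(r = 5 | data) = 4/21, P(r = 6 | data) = 1/14.
The predictive probability is P(black next | data) = (1)(1/6) + (3/4)(2/7) + (1/2)(2/7) + (1/4)(4/21) + (0)(1/14) = 4/7.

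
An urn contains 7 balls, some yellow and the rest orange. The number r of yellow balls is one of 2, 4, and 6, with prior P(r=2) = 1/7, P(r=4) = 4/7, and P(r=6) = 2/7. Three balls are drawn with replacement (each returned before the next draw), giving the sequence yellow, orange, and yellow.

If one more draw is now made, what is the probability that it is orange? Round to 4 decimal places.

Compute the likelihood of the observed sequence for each case: P(data | r = 2) = (2/7)(5/7)(2/7) = 0.058309; P(data | r = 4) = (4/7)(3/7)(4/7) = 0.13994; P(data | r = 6) = (6/7)(1/7)(6/7) = 0.10496.
Weighting by the prior gives 1/7 · 0.058309 = 0.0083299, 4/7 · 0.13994 = 0.079967, 2/7 · 0.10496 = 0.029988; summing to 0.11828.
Dividing through by the total gives posterior P(r = 2 | data) = 0.070423, P(r = 4 | data) = 0.67606, P(r = 6 | data) = 0.25352.
Averaging over the posterior, P(orange next | data) = (5/7)(0.070423) + (3/7)(0.67606) + (1/7)(0.25352) = 0.37626.

0.3763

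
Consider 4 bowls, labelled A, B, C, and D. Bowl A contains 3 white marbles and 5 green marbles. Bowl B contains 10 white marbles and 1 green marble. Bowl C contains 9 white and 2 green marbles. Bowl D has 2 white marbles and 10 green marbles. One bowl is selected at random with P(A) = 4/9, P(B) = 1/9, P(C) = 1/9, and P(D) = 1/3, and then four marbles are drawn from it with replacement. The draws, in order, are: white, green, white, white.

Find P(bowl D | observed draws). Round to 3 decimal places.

0.037

For each hypothesis, P(data | H) works out to: P(data | bowl A) = (3/8)(5/8)(3/8)(3/8) = 0.032959; P(data | bowl B) = (10/11)(1/11)(10/11)(10/11) = 0.068301; P(data | bowl C) = (9/11)(2/11)(9/11)(9/11) = 0.099583; P(data | bowl D) = (2/12)(10/12)(2/12)(2/12) = 0.003858.
Weighting by the prior gives 4/9 · 0.032959 = 0.014648, 1/9 · 0.068301 = 0.007589, 1/9 · 0.099583 = 0.011065, 1/3 · 0.003858 = 0.001286; with total 0.034588.
So P(bowl D | data) = (0.001286) / (0.034588) = 0.03718.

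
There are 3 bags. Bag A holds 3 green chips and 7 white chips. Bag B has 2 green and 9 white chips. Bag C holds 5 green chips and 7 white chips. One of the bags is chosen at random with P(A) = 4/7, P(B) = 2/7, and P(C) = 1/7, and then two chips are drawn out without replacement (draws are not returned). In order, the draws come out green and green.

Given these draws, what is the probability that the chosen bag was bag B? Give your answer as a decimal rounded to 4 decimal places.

Compute the likelihood of the observed sequence for each case: P(data | bag A) = (3/10)(2/9) = 1/15; P(data | bag B) = (2/11)(1/10) = 1/55; P(data | bag C) = (5/12)(4/11) = 5/33.
The prior-weighted likelihoods are 4/7 · 1/15 = 4/105, 2/7 · 1/55 = 2/385, 1/7 · 5/33 = 5/231; with total 5/77.
Hence P(bag B | data) = (2/385) / (5/77) = 2/25.

0.0800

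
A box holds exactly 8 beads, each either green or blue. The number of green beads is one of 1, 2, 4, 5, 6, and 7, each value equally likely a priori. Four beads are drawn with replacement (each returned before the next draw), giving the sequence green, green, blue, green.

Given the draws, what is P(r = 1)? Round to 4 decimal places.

Under each hypothesis, the probability of the observed sequence is: P(data | r = 1) = (1/8)(1/8)(7/8)(1/8) = 0.001709; P(data | r = 2) = (2/8)(2/8)(6/8)(2/8) = 0.011719; P(data | r = 4) = (4/8)(4/8)(4/8)(4/8) = 0.0625; P(data | r = 5) = (5/8)(5/8)(3/8)(5/8) = 0.091553; P(data | r = 6) = (6/8)(6/8)(2/8)(6/8) = 0.10547; P(data | r = 7) = (7/8)(7/8)(1/8)(7/8) = 0.08374.
Multiplying each by its prior: 1/6 · 0.001709 = 0.00028483, 1/6 · 0.011719 = 0.0019531, 1/6 · 0.0625 = 0.010417, 1/6 · 0.091553 = 0.015259, 1/6 · 0.10547 = 0.017578, 1/6 · 0.08374 = 0.013957; with total 0.059448.
Therefore the posterior P(r = 1 | data) = (0.00028483) / (0.059448) = 0.0047912.

0.0048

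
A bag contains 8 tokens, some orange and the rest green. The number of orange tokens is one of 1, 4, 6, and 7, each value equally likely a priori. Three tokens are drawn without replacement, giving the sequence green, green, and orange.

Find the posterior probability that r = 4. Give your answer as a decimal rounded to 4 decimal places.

For each hypothesis, P(data | H) works out to: P(data | r = 1) = (7/8)(6/7)(1/6) = 1/8; P(data | r = 4) = (4/8)(3/7)(4/6) = 1/7; P(data | r = 6) = (2/8)(1/7)(6/6) = 1/28; P(data | r = 7) = (1/8)(0/7) = 0.
Weighting by the prior gives 1/4 · 1/8 = 1/32, 1/4 · 1/7 = 1/28, 1/4 · 1/28 = 1/112, 1/4 · 0 = 0; with total 17/224.
Hence P(r = 4 | data) = (1/28) / (17/224) = 8/17.

0.4706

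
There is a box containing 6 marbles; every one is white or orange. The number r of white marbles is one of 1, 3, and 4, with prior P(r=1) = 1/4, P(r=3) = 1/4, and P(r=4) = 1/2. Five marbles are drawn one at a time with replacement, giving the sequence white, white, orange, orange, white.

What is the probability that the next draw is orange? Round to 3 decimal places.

0.401

Under each hypothesis, the probability of the observed sequence is: P(data | r = 1) = (1/6)(1/6)(5/6)(5/6)(1/6) = 0.003215; P(data | r = 3) = (3/6)(3/6)(3/6)(3/6)(3/6) = 0.03125; P(data | r = 4) = (4/6)(4/6)(2/6)(2/6)(4/6) = 0.032922.
Weighting by the prior gives 1/4 · 0.003215 = 0.00080376, 1/4 · 0.03125 = 0.0078125, 1/2 · 0.032922 = 0.016461; these sum to 0.025077.
Dividing through by the total gives posterior P(r = 1 | data) = 0.032051, P(r = 3 | data) = 0.31154, P(r = 4 | data) = 0.65641.
Averaging over the posterior, P(orange next | data) = (5/6)(0.032051) + (1/2)(0.31154) + (1/3)(0.65641) = 0.40128.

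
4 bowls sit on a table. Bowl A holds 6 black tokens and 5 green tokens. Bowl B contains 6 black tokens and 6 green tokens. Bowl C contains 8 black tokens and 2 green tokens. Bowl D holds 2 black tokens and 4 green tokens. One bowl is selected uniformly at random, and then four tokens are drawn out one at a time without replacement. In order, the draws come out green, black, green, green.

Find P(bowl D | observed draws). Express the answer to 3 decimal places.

0.557

For each hypothesis, P(data | H) works out to: P(data | bowl A) = (5/11)(6/10)(4/9)(3/8) = 0.045455; P(data | bowl B) = (6/12)(6/11)(5/10)(4/9) = 0.060606; P(data | bowl C) = (2/10)(8/9)(1/8)(0/7) = 0; P(data | bowl D) = (4/6)(2/5)(3/4)(2/3) = 0.13333.
Weighting by the prior gives 1/4 · 0.045455 = 0.011364, 1/4 · 0.060606 = 0.015152, 1/4 · 0 = 0, 1/4 · 0.13333 = 0.033333; summing to 0.059848.
By Bayes' rule, P(bowl D | data) = (0.033333) / (0.059848) = 0.55696.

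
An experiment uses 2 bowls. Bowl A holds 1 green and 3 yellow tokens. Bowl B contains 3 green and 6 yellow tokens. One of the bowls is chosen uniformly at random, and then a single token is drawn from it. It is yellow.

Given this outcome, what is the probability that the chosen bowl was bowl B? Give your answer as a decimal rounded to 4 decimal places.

The likelihood of this draw under each hypothesis: P(data | bowl A) = (3/4) = 3/4; P(data | bowl B) = (6/9) = 2/3.
Multiplying each by its prior: 1/2 · 3/4 = 3/8, 1/2 · 2/3 = 1/3; summing to 17/24.
Therefore the posterior P(bowl B | data) = (1/3) / (17/24) = 8/17.

0.4706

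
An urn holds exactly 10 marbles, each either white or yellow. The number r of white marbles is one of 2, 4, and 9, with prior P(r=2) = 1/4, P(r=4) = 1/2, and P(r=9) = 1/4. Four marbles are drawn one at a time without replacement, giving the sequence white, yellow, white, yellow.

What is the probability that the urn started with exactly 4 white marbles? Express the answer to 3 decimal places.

Compute the likelihood of the observed sequence for each case: P(data | r = 2) = (2/10)(8/9)(1/8)(7/7) = 1/45; P(data | r = 4) = (4/10)(6/9)(3/8)(5/7) = 1/14; P(data | r = 9) = (9/10)(1/9)(8/8)(0/7) = 0.
Weighting by the prior gives 1/4 · 1/45 = 1/180, 1/2 · 1/14 = 1/28, 1/4 · 0 = 0; summing to 13/315.
So P(r = 4 | data) = (1/28) / (13/315) = 45/52.

0.865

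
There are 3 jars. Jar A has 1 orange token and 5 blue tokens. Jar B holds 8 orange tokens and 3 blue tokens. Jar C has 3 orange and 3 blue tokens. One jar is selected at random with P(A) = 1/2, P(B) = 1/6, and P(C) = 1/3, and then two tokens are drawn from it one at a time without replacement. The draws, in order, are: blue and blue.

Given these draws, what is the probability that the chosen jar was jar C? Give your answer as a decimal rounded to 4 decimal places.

0.1630

Compute the likelihood of the observed sequence for each case: P(data | jar A) = (5/6)(4/5) = 2/3; P(data | jar B) = (3/11)(2/10) = 3/55; P(data | jar C) = (3/6)(2/5) = 1/5.
Weighting by the prior gives 1/2 · 2/3 = 1/3, 1/6 · 3/55 = 1/110, 1/3 · 1/5 = 1/15; these sum to 9/22.
So P(jar C | data) = (1/15) / (9/22) = 22/135.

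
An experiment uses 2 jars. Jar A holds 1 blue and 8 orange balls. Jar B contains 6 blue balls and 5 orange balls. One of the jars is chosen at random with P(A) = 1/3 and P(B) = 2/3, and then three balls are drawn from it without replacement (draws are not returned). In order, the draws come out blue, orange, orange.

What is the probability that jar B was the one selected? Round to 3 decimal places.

For each hypothesis, P(data | H) works out to: P(data | jar A) = (1/9)(8/8)(7/7) = 1/9; P(data | jar B) = (6/11)(5/10)(4/9) = 4/33.
Multiplying each by its prior: 1/3 · 1/9 = 1/27, 2/3 · 4/33 = 8/99; summing to 35/297.
By Bayes' rule, P(jar B | data) = (8/99) / (35/297) = 24/35.

0.686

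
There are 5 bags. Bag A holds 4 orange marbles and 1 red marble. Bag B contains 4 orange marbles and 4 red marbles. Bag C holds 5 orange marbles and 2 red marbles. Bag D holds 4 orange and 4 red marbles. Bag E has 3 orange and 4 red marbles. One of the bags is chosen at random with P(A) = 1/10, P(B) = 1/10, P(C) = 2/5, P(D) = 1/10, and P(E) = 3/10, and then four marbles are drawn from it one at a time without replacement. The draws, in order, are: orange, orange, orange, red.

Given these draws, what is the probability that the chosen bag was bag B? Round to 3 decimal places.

The likelihood of the observed sequence under each hypothesis: P(data | bag A) = (4/5)(3/4)(2/3)(1/2) = 1/5; P(data | bag B) = (4/8)(3/7)(2/6)(4/5) = 2/35; P(data | bag C) = (5/7)(4/6)(3/5)(2/4) = 1/7; P(data | bag D) = (4/8)(3/7)(2/6)(4/5) = 2/35; P(data | bag E) = (3/7)(2/6)(1/5)(4/4) = 1/35.
Weighting by the prior gives 1/10 · 1/5 = 1/50, 1/10 · 2/35 = 1/175, 2/5 · 1/7 = 2/35, 1/10 · 2/35 = 1/175, 3/10 · 1/35 = 3/350; these sum to 17/175.
Hence P(bag B | data) = (1/175) / (17/175) = 1/17.

0.059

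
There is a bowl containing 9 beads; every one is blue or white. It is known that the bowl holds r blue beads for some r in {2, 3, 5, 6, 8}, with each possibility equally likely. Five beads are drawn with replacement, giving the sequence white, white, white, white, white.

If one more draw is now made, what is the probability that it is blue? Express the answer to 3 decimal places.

The likelihood of the observed sequence under each hypothesis: P(data | r = 2) = (7/9)(7/9)(7/9)(7/9)(7/9) = 0.28463; P(data | r = 3) = (6/9)(6/9)(6/9)(6/9)(6/9) = 0.13169; P(data | r = 5) = (4/9)(4/9)(4/9)(4/9)(4/9) = 0.017342; P(data | r = 6) = (3/9)(3/9)(3/9)(3/9)(3/9) = 0.0041152; P(data | r = 8) = (1/9)(1/9)(1/9)(1/9)(1/9) = 1.6935e-05.
Weighting by the prior gives 1/5 · 0.28463 = 0.056926, 1/5 · 0.13169 = 0.026337, 1/5 · 0.017342 = 0.0034683, 1/5 · 0.0041152 = 0.00082305, 1/5 · 1.6935e-05 = 3.387e-06; these sum to 0.087558.
Normalising, the posterior is P(r = 2 | data) = 0.65015, P(r = 3 | data) = 0.3008, P(r = 5 | data) = 0.039612, P(r = 6 | data) = 0.0094, P(r = 8 | data) = 3.8683e-05.
Averaging over the posterior, P(blue next | data) = (2/9)(0.65015) + (1/3)(0.3008) + (5/9)(0.039612) + (2/3)(0.0094) + (8/9)(3.8683e-05) = 0.27305.

0.273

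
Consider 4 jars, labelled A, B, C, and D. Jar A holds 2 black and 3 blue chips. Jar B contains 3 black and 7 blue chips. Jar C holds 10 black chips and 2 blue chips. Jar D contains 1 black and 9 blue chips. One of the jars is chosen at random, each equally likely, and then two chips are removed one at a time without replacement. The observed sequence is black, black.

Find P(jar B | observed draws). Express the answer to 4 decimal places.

Under each hypothesis, the probability of the observed sequence is: P(data | jar A) = (2/5)(1/4) = 1/10; P(data | jar B) = (3/10)(2/9) = 1/15; P(data | jar C) = (10/12)(9/11) = 15/22; P(data | jar D) = (1/10)(0/9) = 0.
Weighting by the prior gives 1/4 · 1/10 = 1/40, 1/4 · 1/15 = 1/60, 1/4 · 15/22 = 15/88, 1/4 · 0 = 0; with total 7/33.
Therefore the posterior P(jar B | data) = (1/60) / (7/33) = 11/140.

0.0786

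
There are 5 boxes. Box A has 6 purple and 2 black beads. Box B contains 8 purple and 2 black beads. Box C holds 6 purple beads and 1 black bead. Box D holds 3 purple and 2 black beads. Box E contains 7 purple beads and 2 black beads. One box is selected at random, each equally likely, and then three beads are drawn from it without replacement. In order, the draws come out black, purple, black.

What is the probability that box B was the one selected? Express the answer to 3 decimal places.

For each hypothesis, P(data | H) works out to: P(data | box A) = (2/8)(6/7)(1/6) = 1/28; P(data | box B) = (2/10)(8/9)(1/8) = 1/45; P(data | box C) = (1/7)(6/6)(0/5) = 0; P(data | box D) = (2/5)(3/4)(1/3) = 1/10; P(data | box E) = (2/9)(7/8)(1/7) = 1/36.
Weighting by the prior gives 1/5 · 1/28 = 1/140, 1/5 · 1/45 = 1/225, 1/5 · 0 = 0, 1/5 · 1/10 = 1/50, 1/5 · 1/36 = 1/180; with total 13/350.
So P(box B | data) = (1/225) / (13/350) = 14/117.

0.120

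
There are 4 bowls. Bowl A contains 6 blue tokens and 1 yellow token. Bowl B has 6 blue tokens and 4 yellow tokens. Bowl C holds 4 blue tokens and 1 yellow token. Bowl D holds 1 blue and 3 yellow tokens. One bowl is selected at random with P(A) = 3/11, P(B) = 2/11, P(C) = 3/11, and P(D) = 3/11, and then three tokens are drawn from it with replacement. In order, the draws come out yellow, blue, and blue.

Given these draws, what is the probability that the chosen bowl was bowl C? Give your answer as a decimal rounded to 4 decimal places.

For each hypothesis, P(data | H) works out to: P(data | bowl A) = (1/7)(6/7)(6/7) = 0.10496; P(data | bowl B) = (4/10)(6/10)(6/10) = 0.144; P(data | bowl C) = (1/5)(4/5)(4/5) = 0.128; P(data | bowl D) = (3/4)(1/4)(1/4) = 0.046875.
The prior-weighted likelihoods are 3/11 · 0.10496 = 0.028624, 2/11 · 0.144 = 0.026182, 3/11 · 0.128 = 0.034909, 3/11 · 0.046875 = 0.012784; these sum to 0.1025.
So P(bowl C | data) = (0.034909) / (0.1025) = 0.34058.

0.3406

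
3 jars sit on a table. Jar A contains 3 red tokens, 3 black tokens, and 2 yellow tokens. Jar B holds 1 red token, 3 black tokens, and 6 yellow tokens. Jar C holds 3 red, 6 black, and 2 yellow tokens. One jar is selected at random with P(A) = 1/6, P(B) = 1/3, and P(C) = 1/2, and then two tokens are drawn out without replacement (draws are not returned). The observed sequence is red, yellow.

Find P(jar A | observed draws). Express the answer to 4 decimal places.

Under each hypothesis, the probability of the observed sequence is: P(data | jar A) = (3/8)(2/7) = 0.10714; P(data | jar B) = (1/10)(6/9) = 0.066667; P(data | jar C) = (3/11)(2/10) = 0.054545.
The prior-weighted likelihoods are 1/6 · 0.10714 = 0.017857, 1/3 · 0.066667 = 0.022222, 1/2 · 0.054545 = 0.027273; these sum to 0.067352.
Hence P(jar A | data) = (0.017857) / (0.067352) = 0.26513.

0.2651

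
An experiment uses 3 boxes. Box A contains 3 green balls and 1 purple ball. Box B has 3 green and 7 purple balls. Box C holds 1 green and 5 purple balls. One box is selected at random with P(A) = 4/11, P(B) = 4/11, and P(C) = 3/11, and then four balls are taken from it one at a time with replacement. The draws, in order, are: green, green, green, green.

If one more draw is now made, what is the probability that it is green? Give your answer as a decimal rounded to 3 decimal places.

0.738

Compute the likelihood of the observed sequence for each case: P(data | box A) = (3/4)(3/4)(3/4)(3/4) = 0.31641; P(data | box B) = (3/10)(3/10)(3/10)(3/10) = 0.0081; P(data | box C) = (1/6)(1/6)(1/6)(1/6) = 0.0007716.
The prior-weighted likelihoods are 4/11 · 0.31641 = 0.11506, 4/11 · 0.0081 = 0.0029455, 3/11 · 0.0007716 = 0.00021044; with total 0.11821.
The posterior is then P(box A | data) = 0.9733, P(box B | data) = 0.024917, P(box C | data) = 0.0017802.
Averaging over the posterior, P(green next | data) = (3/4)(0.9733) + (3/10)(0.024917) + (1/6)(0.0017802) = 0.73775.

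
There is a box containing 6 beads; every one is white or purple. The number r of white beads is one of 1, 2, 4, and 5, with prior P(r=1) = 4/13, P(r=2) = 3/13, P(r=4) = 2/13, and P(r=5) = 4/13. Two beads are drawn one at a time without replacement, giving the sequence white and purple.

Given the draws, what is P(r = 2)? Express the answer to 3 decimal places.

0.300

Under each hypothesis, the probability of the observed sequence is: P(data | r = 1) = (1/6)(5/5) = 1/6; P(data | r = 2) = (2/6)(4/5) = 4/15; P(data | r = 4) = (4/6)(2/5) = 4/15; P(data | r = 5) = (5/6)(1/5) = 1/6.
The prior-weighted likelihoods are 4/13 · 1/6 = 2/39, 3/13 · 4/15 = 4/65, 2/13 · 4/15 = 8/195, 4/13 · 1/6 = 2/39; summing to 8/39.
By Bayes' rule, P(r = 2 | data) = (4/65) / (8/39) = 3/10.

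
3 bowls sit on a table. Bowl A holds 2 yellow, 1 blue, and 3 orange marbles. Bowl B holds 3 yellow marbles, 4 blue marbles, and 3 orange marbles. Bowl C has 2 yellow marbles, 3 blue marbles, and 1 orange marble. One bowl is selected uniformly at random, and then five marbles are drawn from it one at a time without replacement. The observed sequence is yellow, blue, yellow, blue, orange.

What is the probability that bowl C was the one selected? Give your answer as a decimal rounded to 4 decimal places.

Compute the likelihood of the observed sequence for each case: P(data | bowl A) = (2/6)(1/5)(1/4)(0/3) = 0; P(data | bowl B) = (3/10)(4/9)(2/8)(3/7)(3/6) = 1/140; P(data | bowl C) = (2/6)(3/5)(1/4)(2/3)(1/2) = 1/60.
Multiplying each by its prior: 1/3 · 0 = 0, 1/3 · 1/140 = 1/420, 1/3 · 1/60 = 1/180; with total 1/126.
Therefore the posterior P(bowl C | data) = (1/180) / (1/126) = 7/10.

0.7000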